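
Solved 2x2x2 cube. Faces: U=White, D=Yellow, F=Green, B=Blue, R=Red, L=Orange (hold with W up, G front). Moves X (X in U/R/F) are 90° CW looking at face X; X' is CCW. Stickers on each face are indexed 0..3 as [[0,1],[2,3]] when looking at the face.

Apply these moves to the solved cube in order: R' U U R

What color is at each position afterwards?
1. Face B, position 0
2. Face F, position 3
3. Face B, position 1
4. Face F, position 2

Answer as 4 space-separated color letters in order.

After move 1 (R'): R=RRRR U=WBWB F=GWGW D=YGYG B=YBYB
After move 2 (U): U=WWBB F=RRGW R=YBRR B=OOYB L=GWOO
After move 3 (U): U=BWBW F=YBGW R=OORR B=GWYB L=RROO
After move 4 (R): R=RORO U=BBBW F=YGGG D=YYYG B=WWWB
Query 1: B[0] = W
Query 2: F[3] = G
Query 3: B[1] = W
Query 4: F[2] = G

Answer: W G W G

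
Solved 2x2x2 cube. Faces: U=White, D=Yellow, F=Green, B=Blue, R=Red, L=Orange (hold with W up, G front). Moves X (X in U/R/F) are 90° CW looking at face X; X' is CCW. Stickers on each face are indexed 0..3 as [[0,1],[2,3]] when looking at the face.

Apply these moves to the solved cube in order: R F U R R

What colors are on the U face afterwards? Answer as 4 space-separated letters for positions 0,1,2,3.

After move 1 (R): R=RRRR U=WGWG F=GYGY D=YBYB B=WBWB
After move 2 (F): F=GGYY U=WGOO R=WRGR D=RRYB L=OYOB
After move 3 (U): U=OWOG F=WRYY R=WBGR B=OYWB L=GGOB
After move 4 (R): R=GWRB U=OROY F=WRYB D=RWYO B=GYWB
After move 5 (R): R=RGBW U=OROB F=WWYO D=RWYG B=YYRB
Query: U face = OROB

Answer: O R O B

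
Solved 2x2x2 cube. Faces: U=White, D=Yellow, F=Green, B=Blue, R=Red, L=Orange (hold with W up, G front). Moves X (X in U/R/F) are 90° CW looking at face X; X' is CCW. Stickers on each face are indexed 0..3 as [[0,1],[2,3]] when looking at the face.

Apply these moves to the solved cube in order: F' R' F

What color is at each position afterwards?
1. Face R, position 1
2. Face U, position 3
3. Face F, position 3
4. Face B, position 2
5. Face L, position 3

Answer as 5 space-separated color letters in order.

Answer: R W W O G

Derivation:
After move 1 (F'): F=GGGG U=WWRR R=YRYR D=OOYY L=OWOW
After move 2 (R'): R=RRYY U=WBRB F=GWGR D=OGYG B=YBOB
After move 3 (F): F=GGRW U=WBWW R=RRBY D=YRYG L=OOOG
Query 1: R[1] = R
Query 2: U[3] = W
Query 3: F[3] = W
Query 4: B[2] = O
Query 5: L[3] = G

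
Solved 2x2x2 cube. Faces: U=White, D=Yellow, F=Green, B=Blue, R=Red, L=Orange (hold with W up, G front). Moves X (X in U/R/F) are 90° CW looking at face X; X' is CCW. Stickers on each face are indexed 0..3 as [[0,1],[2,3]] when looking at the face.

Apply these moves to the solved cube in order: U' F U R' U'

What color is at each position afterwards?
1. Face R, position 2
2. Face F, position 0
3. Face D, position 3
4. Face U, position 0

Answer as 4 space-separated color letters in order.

Answer: R G O B

Derivation:
After move 1 (U'): U=WWWW F=OOGG R=GGRR B=RRBB L=BBOO
After move 2 (F): F=GOGO U=WWOB R=WGWR D=RGYY L=BYOY
After move 3 (U): U=OWBW F=WGGO R=RRWR B=BYBB L=GOOY
After move 4 (R'): R=RRRW U=OBBB F=WWGW D=RGYO B=YYGB
After move 5 (U'): U=BBOB F=GOGW R=WWRW B=RRGB L=YYOY
Query 1: R[2] = R
Query 2: F[0] = G
Query 3: D[3] = O
Query 4: U[0] = B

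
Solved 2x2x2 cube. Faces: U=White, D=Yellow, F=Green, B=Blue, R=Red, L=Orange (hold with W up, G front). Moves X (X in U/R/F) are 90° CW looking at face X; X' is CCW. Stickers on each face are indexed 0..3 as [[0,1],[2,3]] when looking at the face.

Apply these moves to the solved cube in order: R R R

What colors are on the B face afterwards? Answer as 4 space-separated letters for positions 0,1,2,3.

Answer: Y B Y B

Derivation:
After move 1 (R): R=RRRR U=WGWG F=GYGY D=YBYB B=WBWB
After move 2 (R): R=RRRR U=WYWY F=GBGB D=YWYW B=GBGB
After move 3 (R): R=RRRR U=WBWB F=GWGW D=YGYG B=YBYB
Query: B face = YBYB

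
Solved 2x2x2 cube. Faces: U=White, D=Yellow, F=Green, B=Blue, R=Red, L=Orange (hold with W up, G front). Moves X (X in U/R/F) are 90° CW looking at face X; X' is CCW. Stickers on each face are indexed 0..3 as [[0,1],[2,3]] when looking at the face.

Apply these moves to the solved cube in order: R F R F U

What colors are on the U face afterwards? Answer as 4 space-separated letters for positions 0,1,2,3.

After move 1 (R): R=RRRR U=WGWG F=GYGY D=YBYB B=WBWB
After move 2 (F): F=GGYY U=WGOO R=WRGR D=RRYB L=OYOB
After move 3 (R): R=GWRR U=WGOY F=GRYB D=RWYW B=OBGB
After move 4 (F): F=YGBR U=WGBY R=OWYR D=RGYW L=OROW
After move 5 (U): U=BWYG F=OWBR R=OBYR B=ORGB L=YGOW
Query: U face = BWYG

Answer: B W Y G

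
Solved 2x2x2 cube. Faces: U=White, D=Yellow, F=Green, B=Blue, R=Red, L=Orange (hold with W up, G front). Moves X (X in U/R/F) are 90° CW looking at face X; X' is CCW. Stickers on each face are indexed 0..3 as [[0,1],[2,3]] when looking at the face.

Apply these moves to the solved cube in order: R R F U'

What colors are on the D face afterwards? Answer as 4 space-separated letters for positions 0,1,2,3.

Answer: R R Y W

Derivation:
After move 1 (R): R=RRRR U=WGWG F=GYGY D=YBYB B=WBWB
After move 2 (R): R=RRRR U=WYWY F=GBGB D=YWYW B=GBGB
After move 3 (F): F=GGBB U=WYOO R=WRYR D=RRYW L=OYOW
After move 4 (U'): U=YOWO F=OYBB R=GGYR B=WRGB L=GBOW
Query: D face = RRYW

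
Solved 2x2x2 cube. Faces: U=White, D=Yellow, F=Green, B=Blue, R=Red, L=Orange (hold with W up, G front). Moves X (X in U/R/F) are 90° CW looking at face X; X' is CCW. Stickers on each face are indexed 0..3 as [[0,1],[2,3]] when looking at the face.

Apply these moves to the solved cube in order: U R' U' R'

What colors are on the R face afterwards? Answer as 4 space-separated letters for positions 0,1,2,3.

After move 1 (U): U=WWWW F=RRGG R=BBRR B=OOBB L=GGOO
After move 2 (R'): R=BRBR U=WBWO F=RWGW D=YRYG B=YOYB
After move 3 (U'): U=BOWW F=GGGW R=RWBR B=BRYB L=YOOO
After move 4 (R'): R=WRRB U=BYWB F=GOGW D=YGYW B=GRRB
Query: R face = WRRB

Answer: W R R B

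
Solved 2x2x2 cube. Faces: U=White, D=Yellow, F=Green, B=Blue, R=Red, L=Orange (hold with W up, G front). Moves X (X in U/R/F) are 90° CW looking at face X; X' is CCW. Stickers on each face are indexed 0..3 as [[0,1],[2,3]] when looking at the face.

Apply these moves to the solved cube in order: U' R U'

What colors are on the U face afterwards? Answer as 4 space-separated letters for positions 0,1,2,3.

Answer: O G W W

Derivation:
After move 1 (U'): U=WWWW F=OOGG R=GGRR B=RRBB L=BBOO
After move 2 (R): R=RGRG U=WOWG F=OYGY D=YBYR B=WRWB
After move 3 (U'): U=OGWW F=BBGY R=OYRG B=RGWB L=WROO
Query: U face = OGWW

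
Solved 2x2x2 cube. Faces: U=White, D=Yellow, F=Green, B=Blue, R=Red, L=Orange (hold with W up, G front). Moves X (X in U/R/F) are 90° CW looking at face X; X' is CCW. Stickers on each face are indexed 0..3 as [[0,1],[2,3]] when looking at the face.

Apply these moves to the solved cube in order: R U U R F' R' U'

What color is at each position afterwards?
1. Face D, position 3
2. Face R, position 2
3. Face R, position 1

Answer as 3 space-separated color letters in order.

Answer: G W B

Derivation:
After move 1 (R): R=RRRR U=WGWG F=GYGY D=YBYB B=WBWB
After move 2 (U): U=WWGG F=RRGY R=WBRR B=OOWB L=GYOO
After move 3 (U): U=GWGW F=WBGY R=OORR B=GYWB L=RROO
After move 4 (R): R=RORO U=GBGY F=WBGB D=YWYG B=WYWB
After move 5 (F'): F=BBWG U=GBRR R=WOYO D=ROYG L=RYOG
After move 6 (R'): R=OOWY U=GWRW F=BBWR D=RBYG B=GYOB
After move 7 (U'): U=WWGR F=RYWR R=BBWY B=OOOB L=GYOG
Query 1: D[3] = G
Query 2: R[2] = W
Query 3: R[1] = B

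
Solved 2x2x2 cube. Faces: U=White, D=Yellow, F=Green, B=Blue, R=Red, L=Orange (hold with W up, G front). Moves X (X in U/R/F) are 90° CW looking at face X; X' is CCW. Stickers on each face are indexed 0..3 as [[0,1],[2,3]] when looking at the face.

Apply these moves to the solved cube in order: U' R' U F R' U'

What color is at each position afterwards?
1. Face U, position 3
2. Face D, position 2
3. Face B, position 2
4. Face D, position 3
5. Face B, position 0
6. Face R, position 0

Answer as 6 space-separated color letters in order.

After move 1 (U'): U=WWWW F=OOGG R=GGRR B=RRBB L=BBOO
After move 2 (R'): R=GRGR U=WBWR F=OWGW D=YOYG B=YRYB
After move 3 (U): U=WWRB F=GRGW R=YRGR B=BBYB L=OWOO
After move 4 (F): F=GGWR U=WWOW R=RRBR D=GYYG L=OYOO
After move 5 (R'): R=RRRB U=WYOB F=GWWW D=GGYR B=GBYB
After move 6 (U'): U=YBWO F=OYWW R=GWRB B=RRYB L=GBOO
Query 1: U[3] = O
Query 2: D[2] = Y
Query 3: B[2] = Y
Query 4: D[3] = R
Query 5: B[0] = R
Query 6: R[0] = G

Answer: O Y Y R R G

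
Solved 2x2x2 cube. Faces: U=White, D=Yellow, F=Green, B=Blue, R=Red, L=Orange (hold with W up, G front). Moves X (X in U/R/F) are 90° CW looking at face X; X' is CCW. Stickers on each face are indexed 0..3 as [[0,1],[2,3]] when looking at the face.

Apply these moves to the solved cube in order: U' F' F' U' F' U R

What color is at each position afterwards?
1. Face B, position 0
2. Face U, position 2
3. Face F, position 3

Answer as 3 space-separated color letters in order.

Answer: Y B Y

Derivation:
After move 1 (U'): U=WWWW F=OOGG R=GGRR B=RRBB L=BBOO
After move 2 (F'): F=OGOG U=WWGR R=YGYR D=BOYY L=BWOW
After move 3 (F'): F=GGOO U=WWYY R=OGBR D=WWYY L=BROG
After move 4 (U'): U=WYWY F=BROO R=GGBR B=OGBB L=RROG
After move 5 (F'): F=ROBO U=WYGB R=WGWR D=RGYY L=RYOW
After move 6 (U): U=GWBY F=WGBO R=OGWR B=RYBB L=ROOW
After move 7 (R): R=WORG U=GGBO F=WGBY D=RBYR B=YYWB
Query 1: B[0] = Y
Query 2: U[2] = B
Query 3: F[3] = Y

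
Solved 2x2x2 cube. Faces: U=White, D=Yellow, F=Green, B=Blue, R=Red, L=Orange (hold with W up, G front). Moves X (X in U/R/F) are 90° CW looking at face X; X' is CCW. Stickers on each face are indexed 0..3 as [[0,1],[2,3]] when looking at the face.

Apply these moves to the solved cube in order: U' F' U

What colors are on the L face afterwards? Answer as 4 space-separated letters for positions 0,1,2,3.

Answer: O G O W

Derivation:
After move 1 (U'): U=WWWW F=OOGG R=GGRR B=RRBB L=BBOO
After move 2 (F'): F=OGOG U=WWGR R=YGYR D=BOYY L=BWOW
After move 3 (U): U=GWRW F=YGOG R=RRYR B=BWBB L=OGOW
Query: L face = OGOW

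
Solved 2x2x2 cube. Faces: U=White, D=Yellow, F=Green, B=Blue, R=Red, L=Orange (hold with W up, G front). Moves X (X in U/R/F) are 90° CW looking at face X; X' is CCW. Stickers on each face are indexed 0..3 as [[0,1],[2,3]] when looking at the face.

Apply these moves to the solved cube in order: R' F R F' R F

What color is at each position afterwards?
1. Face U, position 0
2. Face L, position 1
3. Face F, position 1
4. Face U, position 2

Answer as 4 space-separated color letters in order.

After move 1 (R'): R=RRRR U=WBWB F=GWGW D=YGYG B=YBYB
After move 2 (F): F=GGWW U=WBOO R=WRBR D=RRYG L=OYOG
After move 3 (R): R=BWRR U=WGOW F=GRWG D=RYYY B=OBBB
After move 4 (F'): F=RGGW U=WGBR R=YWRR D=YGYY L=OWOO
After move 5 (R): R=RYRW U=WGBW F=RGGY D=YBYO B=RBGB
After move 6 (F): F=GRYG U=WGOW R=BYWW D=RRYO L=OYOB
Query 1: U[0] = W
Query 2: L[1] = Y
Query 3: F[1] = R
Query 4: U[2] = O

Answer: W Y R O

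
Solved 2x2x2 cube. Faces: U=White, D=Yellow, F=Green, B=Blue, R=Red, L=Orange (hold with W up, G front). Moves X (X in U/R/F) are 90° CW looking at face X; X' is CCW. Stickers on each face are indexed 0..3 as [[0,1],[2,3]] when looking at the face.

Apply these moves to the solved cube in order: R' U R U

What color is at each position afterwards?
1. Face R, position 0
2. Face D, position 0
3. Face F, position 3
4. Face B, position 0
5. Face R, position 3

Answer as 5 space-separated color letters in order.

After move 1 (R'): R=RRRR U=WBWB F=GWGW D=YGYG B=YBYB
After move 2 (U): U=WWBB F=RRGW R=YBRR B=OOYB L=GWOO
After move 3 (R): R=RYRB U=WRBW F=RGGG D=YYYO B=BOWB
After move 4 (U): U=BWWR F=RYGG R=BORB B=GWWB L=RGOO
Query 1: R[0] = B
Query 2: D[0] = Y
Query 3: F[3] = G
Query 4: B[0] = G
Query 5: R[3] = B

Answer: B Y G G B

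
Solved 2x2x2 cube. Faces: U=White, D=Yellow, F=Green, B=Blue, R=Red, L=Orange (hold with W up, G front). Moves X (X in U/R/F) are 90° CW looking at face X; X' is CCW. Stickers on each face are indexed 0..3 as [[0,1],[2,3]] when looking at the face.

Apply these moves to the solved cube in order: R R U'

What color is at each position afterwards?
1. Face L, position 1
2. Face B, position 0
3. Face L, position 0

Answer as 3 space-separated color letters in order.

After move 1 (R): R=RRRR U=WGWG F=GYGY D=YBYB B=WBWB
After move 2 (R): R=RRRR U=WYWY F=GBGB D=YWYW B=GBGB
After move 3 (U'): U=YYWW F=OOGB R=GBRR B=RRGB L=GBOO
Query 1: L[1] = B
Query 2: B[0] = R
Query 3: L[0] = G

Answer: B R G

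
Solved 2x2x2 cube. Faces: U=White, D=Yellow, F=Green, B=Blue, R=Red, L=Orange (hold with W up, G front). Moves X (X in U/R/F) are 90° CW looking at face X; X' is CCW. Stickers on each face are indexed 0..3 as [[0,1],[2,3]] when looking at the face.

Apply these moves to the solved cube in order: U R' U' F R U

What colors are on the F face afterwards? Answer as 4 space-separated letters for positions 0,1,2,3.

Answer: W W W G

Derivation:
After move 1 (U): U=WWWW F=RRGG R=BBRR B=OOBB L=GGOO
After move 2 (R'): R=BRBR U=WBWO F=RWGW D=YRYG B=YOYB
After move 3 (U'): U=BOWW F=GGGW R=RWBR B=BRYB L=YOOO
After move 4 (F): F=GGWG U=BOOO R=WWWR D=BRYG L=YYOR
After move 5 (R): R=WWRW U=BGOG F=GRWG D=BYYB B=OROB
After move 6 (U): U=OBGG F=WWWG R=ORRW B=YYOB L=GROR
Query: F face = WWWG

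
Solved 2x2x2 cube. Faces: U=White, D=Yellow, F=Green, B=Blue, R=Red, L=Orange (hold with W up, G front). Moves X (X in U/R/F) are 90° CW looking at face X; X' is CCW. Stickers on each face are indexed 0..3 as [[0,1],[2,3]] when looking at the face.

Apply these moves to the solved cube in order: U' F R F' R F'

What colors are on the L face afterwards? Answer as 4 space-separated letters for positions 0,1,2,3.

Answer: B G O W

Derivation:
After move 1 (U'): U=WWWW F=OOGG R=GGRR B=RRBB L=BBOO
After move 2 (F): F=GOGO U=WWOB R=WGWR D=RGYY L=BYOY
After move 3 (R): R=WWRG U=WOOO F=GGGY D=RBYR B=BRWB
After move 4 (F'): F=GYGG U=WOWR R=BWRG D=YYYR L=BOOO
After move 5 (R): R=RBGW U=WYWG F=GYGR D=YWYB B=RROB
After move 6 (F'): F=YRGG U=WYRG R=WBYW D=OOYB L=BGOW
Query: L face = BGOW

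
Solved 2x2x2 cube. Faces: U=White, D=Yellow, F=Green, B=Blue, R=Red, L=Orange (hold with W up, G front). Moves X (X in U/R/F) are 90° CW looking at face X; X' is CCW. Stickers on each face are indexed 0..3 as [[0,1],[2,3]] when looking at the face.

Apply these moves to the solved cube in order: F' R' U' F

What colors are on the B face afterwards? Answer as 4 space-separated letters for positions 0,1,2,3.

Answer: R R O B

Derivation:
After move 1 (F'): F=GGGG U=WWRR R=YRYR D=OOYY L=OWOW
After move 2 (R'): R=RRYY U=WBRB F=GWGR D=OGYG B=YBOB
After move 3 (U'): U=BBWR F=OWGR R=GWYY B=RROB L=YBOW
After move 4 (F): F=GORW U=BBWB R=WWRY D=YGYG L=YOOG
Query: B face = RROB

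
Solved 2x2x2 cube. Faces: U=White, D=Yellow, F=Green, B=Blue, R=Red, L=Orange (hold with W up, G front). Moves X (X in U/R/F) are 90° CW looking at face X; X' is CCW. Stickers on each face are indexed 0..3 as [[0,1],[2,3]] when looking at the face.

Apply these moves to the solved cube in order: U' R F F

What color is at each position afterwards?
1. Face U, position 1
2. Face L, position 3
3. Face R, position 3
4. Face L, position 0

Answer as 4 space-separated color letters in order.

Answer: O R G B

Derivation:
After move 1 (U'): U=WWWW F=OOGG R=GGRR B=RRBB L=BBOO
After move 2 (R): R=RGRG U=WOWG F=OYGY D=YBYR B=WRWB
After move 3 (F): F=GOYY U=WOOB R=WGGG D=RRYR L=BYOB
After move 4 (F): F=YGYO U=WOBY R=OGBG D=GWYR L=BROR
Query 1: U[1] = O
Query 2: L[3] = R
Query 3: R[3] = G
Query 4: L[0] = B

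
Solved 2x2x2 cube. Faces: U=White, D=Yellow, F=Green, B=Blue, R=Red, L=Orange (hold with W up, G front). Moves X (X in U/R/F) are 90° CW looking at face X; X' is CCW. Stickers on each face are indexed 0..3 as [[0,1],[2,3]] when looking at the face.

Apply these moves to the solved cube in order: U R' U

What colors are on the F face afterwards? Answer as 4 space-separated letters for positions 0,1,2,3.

After move 1 (U): U=WWWW F=RRGG R=BBRR B=OOBB L=GGOO
After move 2 (R'): R=BRBR U=WBWO F=RWGW D=YRYG B=YOYB
After move 3 (U): U=WWOB F=BRGW R=YOBR B=GGYB L=RWOO
Query: F face = BRGW

Answer: B R G W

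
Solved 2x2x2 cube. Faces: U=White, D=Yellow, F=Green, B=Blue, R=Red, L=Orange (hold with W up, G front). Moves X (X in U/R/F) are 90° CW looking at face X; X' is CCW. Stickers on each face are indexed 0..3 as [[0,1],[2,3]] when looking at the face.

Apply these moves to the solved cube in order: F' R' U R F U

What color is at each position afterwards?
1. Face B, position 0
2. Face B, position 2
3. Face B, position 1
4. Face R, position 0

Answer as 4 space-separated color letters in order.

Answer: G W O B

Derivation:
After move 1 (F'): F=GGGG U=WWRR R=YRYR D=OOYY L=OWOW
After move 2 (R'): R=RRYY U=WBRB F=GWGR D=OGYG B=YBOB
After move 3 (U): U=RWBB F=RRGR R=YBYY B=OWOB L=GWOW
After move 4 (R): R=YYYB U=RRBR F=RGGG D=OOYO B=BWWB
After move 5 (F): F=GRGG U=RRWW R=BYRB D=YYYO L=GOOO
After move 6 (U): U=WRWR F=BYGG R=BWRB B=GOWB L=GROO
Query 1: B[0] = G
Query 2: B[2] = W
Query 3: B[1] = O
Query 4: R[0] = B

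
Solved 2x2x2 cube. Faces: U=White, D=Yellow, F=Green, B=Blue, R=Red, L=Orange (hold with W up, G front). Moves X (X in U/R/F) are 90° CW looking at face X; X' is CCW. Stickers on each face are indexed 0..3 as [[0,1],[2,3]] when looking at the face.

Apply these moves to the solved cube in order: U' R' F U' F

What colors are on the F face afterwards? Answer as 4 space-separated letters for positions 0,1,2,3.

After move 1 (U'): U=WWWW F=OOGG R=GGRR B=RRBB L=BBOO
After move 2 (R'): R=GRGR U=WBWR F=OWGW D=YOYG B=YRYB
After move 3 (F): F=GOWW U=WBOB R=WRRR D=GGYG L=BYOO
After move 4 (U'): U=BBWO F=BYWW R=GORR B=WRYB L=YROO
After move 5 (F): F=WBWY U=BBOR R=WOOR D=RGYG L=YGOG
Query: F face = WBWY

Answer: W B W Y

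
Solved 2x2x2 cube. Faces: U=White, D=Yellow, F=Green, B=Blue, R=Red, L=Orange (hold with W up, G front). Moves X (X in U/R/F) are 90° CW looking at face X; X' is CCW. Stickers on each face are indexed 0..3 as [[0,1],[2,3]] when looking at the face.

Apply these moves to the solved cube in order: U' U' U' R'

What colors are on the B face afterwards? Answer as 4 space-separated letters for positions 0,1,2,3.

Answer: Y O Y B

Derivation:
After move 1 (U'): U=WWWW F=OOGG R=GGRR B=RRBB L=BBOO
After move 2 (U'): U=WWWW F=BBGG R=OORR B=GGBB L=RROO
After move 3 (U'): U=WWWW F=RRGG R=BBRR B=OOBB L=GGOO
After move 4 (R'): R=BRBR U=WBWO F=RWGW D=YRYG B=YOYB
Query: B face = YOYB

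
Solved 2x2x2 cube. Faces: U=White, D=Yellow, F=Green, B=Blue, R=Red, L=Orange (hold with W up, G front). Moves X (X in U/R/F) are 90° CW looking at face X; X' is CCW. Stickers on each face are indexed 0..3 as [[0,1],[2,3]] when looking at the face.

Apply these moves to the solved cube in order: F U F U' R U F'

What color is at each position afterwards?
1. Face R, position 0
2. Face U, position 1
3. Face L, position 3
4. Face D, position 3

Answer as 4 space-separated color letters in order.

Answer: B W R O

Derivation:
After move 1 (F): F=GGGG U=WWOO R=WRWR D=RRYY L=OYOY
After move 2 (U): U=OWOW F=WRGG R=BBWR B=OYBB L=GGOY
After move 3 (F): F=GWGR U=OWYG R=OBWR D=WBYY L=GROR
After move 4 (U'): U=WGOY F=GRGR R=GWWR B=OBBB L=OYOR
After move 5 (R): R=WGRW U=WROR F=GBGY D=WBYO B=YBGB
After move 6 (U): U=OWRR F=WGGY R=YBRW B=OYGB L=GBOR
After move 7 (F'): F=GYWG U=OWYR R=BBWW D=BRYO L=GROR
Query 1: R[0] = B
Query 2: U[1] = W
Query 3: L[3] = R
Query 4: D[3] = O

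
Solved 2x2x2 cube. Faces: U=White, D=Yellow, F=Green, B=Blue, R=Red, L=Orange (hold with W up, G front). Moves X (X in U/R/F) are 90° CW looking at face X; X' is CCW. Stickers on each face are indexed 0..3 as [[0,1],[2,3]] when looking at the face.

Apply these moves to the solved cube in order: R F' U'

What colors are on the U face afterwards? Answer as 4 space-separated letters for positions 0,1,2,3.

After move 1 (R): R=RRRR U=WGWG F=GYGY D=YBYB B=WBWB
After move 2 (F'): F=YYGG U=WGRR R=BRYR D=OOYB L=OGOW
After move 3 (U'): U=GRWR F=OGGG R=YYYR B=BRWB L=WBOW
Query: U face = GRWR

Answer: G R W R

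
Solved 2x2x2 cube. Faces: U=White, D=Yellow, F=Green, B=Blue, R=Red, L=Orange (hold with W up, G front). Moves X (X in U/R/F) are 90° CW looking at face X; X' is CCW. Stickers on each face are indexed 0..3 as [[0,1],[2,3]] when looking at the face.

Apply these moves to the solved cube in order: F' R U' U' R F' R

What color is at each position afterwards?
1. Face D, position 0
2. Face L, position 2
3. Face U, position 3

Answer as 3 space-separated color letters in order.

After move 1 (F'): F=GGGG U=WWRR R=YRYR D=OOYY L=OWOW
After move 2 (R): R=YYRR U=WGRG F=GOGY D=OBYB B=RBWB
After move 3 (U'): U=GGWR F=OWGY R=GORR B=YYWB L=RBOW
After move 4 (U'): U=GRGW F=RBGY R=OWRR B=GOWB L=YYOW
After move 5 (R): R=RORW U=GBGY F=RBGB D=OWYG B=WORB
After move 6 (F'): F=BBRG U=GBRR R=WOOW D=YWYG L=YYOG
After move 7 (R): R=OWWO U=GBRG F=BWRG D=YRYW B=ROBB
Query 1: D[0] = Y
Query 2: L[2] = O
Query 3: U[3] = G

Answer: Y O G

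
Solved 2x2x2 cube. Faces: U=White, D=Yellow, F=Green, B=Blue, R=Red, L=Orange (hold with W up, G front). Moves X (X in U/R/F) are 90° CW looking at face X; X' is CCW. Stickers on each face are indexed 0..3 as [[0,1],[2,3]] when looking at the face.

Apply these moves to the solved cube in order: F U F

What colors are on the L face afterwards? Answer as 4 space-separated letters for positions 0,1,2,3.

After move 1 (F): F=GGGG U=WWOO R=WRWR D=RRYY L=OYOY
After move 2 (U): U=OWOW F=WRGG R=BBWR B=OYBB L=GGOY
After move 3 (F): F=GWGR U=OWYG R=OBWR D=WBYY L=GROR
Query: L face = GROR

Answer: G R O R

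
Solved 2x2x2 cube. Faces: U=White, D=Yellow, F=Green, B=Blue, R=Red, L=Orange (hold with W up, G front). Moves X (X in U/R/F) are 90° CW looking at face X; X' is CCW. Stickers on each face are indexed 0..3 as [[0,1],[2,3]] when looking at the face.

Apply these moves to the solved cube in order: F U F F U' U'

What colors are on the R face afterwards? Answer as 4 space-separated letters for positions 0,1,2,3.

Answer: G W G R

Derivation:
After move 1 (F): F=GGGG U=WWOO R=WRWR D=RRYY L=OYOY
After move 2 (U): U=OWOW F=WRGG R=BBWR B=OYBB L=GGOY
After move 3 (F): F=GWGR U=OWYG R=OBWR D=WBYY L=GROR
After move 4 (F): F=GGRW U=OWRR R=YBGR D=WOYY L=GWOB
After move 5 (U'): U=WROR F=GWRW R=GGGR B=YBBB L=OYOB
After move 6 (U'): U=RRWO F=OYRW R=GWGR B=GGBB L=YBOB
Query: R face = GWGR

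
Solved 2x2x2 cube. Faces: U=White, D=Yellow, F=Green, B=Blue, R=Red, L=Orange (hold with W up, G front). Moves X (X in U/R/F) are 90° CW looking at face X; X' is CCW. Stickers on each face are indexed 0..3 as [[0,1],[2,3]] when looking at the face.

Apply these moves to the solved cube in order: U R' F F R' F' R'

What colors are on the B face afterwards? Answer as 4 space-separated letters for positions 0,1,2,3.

Answer: R O B B

Derivation:
After move 1 (U): U=WWWW F=RRGG R=BBRR B=OOBB L=GGOO
After move 2 (R'): R=BRBR U=WBWO F=RWGW D=YRYG B=YOYB
After move 3 (F): F=GRWW U=WBOG R=WROR D=BBYG L=GYOR
After move 4 (F): F=WGWR U=WBRY R=ORGR D=OWYG L=GBOB
After move 5 (R'): R=RROG U=WYRY F=WBWY D=OGYR B=GOWB
After move 6 (F'): F=BYWW U=WYRO R=GROG D=BBYR L=GYOR
After move 7 (R'): R=RGGO U=WWRG F=BYWO D=BYYW B=ROBB
Query: B face = ROBB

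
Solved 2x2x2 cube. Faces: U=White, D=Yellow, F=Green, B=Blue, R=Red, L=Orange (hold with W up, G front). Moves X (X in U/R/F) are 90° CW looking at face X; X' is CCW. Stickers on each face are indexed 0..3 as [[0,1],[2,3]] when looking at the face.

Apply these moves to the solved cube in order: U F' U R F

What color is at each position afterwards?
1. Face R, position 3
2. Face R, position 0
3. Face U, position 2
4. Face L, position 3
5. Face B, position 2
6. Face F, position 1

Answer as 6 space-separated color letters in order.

After move 1 (U): U=WWWW F=RRGG R=BBRR B=OOBB L=GGOO
After move 2 (F'): F=RGRG U=WWBR R=YBYR D=GOYY L=GWOW
After move 3 (U): U=BWRW F=YBRG R=OOYR B=GWBB L=RGOW
After move 4 (R): R=YORO U=BBRG F=YORY D=GBYG B=WWWB
After move 5 (F): F=RYYO U=BBWG R=ROGO D=RYYG L=RGOB
Query 1: R[3] = O
Query 2: R[0] = R
Query 3: U[2] = W
Query 4: L[3] = B
Query 5: B[2] = W
Query 6: F[1] = Y

Answer: O R W B W Y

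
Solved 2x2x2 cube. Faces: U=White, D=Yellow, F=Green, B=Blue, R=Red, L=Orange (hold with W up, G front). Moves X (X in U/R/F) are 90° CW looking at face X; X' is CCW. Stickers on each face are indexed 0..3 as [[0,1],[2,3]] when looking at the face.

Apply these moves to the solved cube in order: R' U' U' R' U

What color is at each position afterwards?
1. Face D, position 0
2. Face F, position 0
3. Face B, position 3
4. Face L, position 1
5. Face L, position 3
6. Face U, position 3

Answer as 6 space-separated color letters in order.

After move 1 (R'): R=RRRR U=WBWB F=GWGW D=YGYG B=YBYB
After move 2 (U'): U=BBWW F=OOGW R=GWRR B=RRYB L=YBOO
After move 3 (U'): U=BWBW F=YBGW R=OORR B=GWYB L=RROO
After move 4 (R'): R=OROR U=BYBG F=YWGW D=YBYW B=GWGB
After move 5 (U): U=BBGY F=ORGW R=GWOR B=RRGB L=YWOO
Query 1: D[0] = Y
Query 2: F[0] = O
Query 3: B[3] = B
Query 4: L[1] = W
Query 5: L[3] = O
Query 6: U[3] = Y

Answer: Y O B W O Y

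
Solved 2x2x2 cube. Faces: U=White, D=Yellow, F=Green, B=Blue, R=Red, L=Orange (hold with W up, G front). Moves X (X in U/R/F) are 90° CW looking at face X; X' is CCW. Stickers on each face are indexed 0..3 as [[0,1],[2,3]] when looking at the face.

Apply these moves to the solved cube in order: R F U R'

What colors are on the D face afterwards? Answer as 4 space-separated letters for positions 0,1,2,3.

Answer: R R Y Y

Derivation:
After move 1 (R): R=RRRR U=WGWG F=GYGY D=YBYB B=WBWB
After move 2 (F): F=GGYY U=WGOO R=WRGR D=RRYB L=OYOB
After move 3 (U): U=OWOG F=WRYY R=WBGR B=OYWB L=GGOB
After move 4 (R'): R=BRWG U=OWOO F=WWYG D=RRYY B=BYRB
Query: D face = RRYY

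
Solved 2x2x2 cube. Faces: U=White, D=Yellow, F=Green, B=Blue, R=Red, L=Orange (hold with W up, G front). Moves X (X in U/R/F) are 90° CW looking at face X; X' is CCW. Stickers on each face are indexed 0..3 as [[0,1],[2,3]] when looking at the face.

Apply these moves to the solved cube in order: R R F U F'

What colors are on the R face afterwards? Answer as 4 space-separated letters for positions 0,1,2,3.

After move 1 (R): R=RRRR U=WGWG F=GYGY D=YBYB B=WBWB
After move 2 (R): R=RRRR U=WYWY F=GBGB D=YWYW B=GBGB
After move 3 (F): F=GGBB U=WYOO R=WRYR D=RRYW L=OYOW
After move 4 (U): U=OWOY F=WRBB R=GBYR B=OYGB L=GGOW
After move 5 (F'): F=RBWB U=OWGY R=RBRR D=GWYW L=GYOO
Query: R face = RBRR

Answer: R B R R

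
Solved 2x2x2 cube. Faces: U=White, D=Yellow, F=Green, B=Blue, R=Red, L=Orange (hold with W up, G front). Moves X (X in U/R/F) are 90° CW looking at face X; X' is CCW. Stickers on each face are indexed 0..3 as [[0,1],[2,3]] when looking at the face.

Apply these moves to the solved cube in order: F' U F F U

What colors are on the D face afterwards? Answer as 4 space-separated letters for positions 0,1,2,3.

Answer: W R Y Y

Derivation:
After move 1 (F'): F=GGGG U=WWRR R=YRYR D=OOYY L=OWOW
After move 2 (U): U=RWRW F=YRGG R=BBYR B=OWBB L=GGOW
After move 3 (F): F=GYGR U=RWWG R=RBWR D=YBYY L=GOOO
After move 4 (F): F=GGRY U=RWOO R=WBGR D=WRYY L=GYOB
After move 5 (U): U=OROW F=WBRY R=OWGR B=GYBB L=GGOB
Query: D face = WRYY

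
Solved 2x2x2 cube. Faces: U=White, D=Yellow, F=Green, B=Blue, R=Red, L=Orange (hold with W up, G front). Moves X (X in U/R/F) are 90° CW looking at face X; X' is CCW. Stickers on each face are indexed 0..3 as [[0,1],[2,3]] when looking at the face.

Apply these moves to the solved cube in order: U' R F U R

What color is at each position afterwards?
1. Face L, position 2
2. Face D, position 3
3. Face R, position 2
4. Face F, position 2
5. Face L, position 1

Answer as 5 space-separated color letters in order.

Answer: O B G Y O

Derivation:
After move 1 (U'): U=WWWW F=OOGG R=GGRR B=RRBB L=BBOO
After move 2 (R): R=RGRG U=WOWG F=OYGY D=YBYR B=WRWB
After move 3 (F): F=GOYY U=WOOB R=WGGG D=RRYR L=BYOB
After move 4 (U): U=OWBO F=WGYY R=WRGG B=BYWB L=GOOB
After move 5 (R): R=GWGR U=OGBY F=WRYR D=RWYB B=OYWB
Query 1: L[2] = O
Query 2: D[3] = B
Query 3: R[2] = G
Query 4: F[2] = Y
Query 5: L[1] = O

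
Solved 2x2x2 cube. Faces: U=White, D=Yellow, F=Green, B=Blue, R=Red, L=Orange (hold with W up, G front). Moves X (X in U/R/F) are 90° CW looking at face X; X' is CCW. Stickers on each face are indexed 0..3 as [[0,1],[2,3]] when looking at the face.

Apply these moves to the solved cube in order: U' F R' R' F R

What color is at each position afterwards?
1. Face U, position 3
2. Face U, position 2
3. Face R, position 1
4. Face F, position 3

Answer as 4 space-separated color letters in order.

Answer: B Y O B

Derivation:
After move 1 (U'): U=WWWW F=OOGG R=GGRR B=RRBB L=BBOO
After move 2 (F): F=GOGO U=WWOB R=WGWR D=RGYY L=BYOY
After move 3 (R'): R=GRWW U=WBOR F=GWGB D=ROYO B=YRGB
After move 4 (R'): R=RWGW U=WGOY F=GBGR D=RWYB B=OROB
After move 5 (F): F=GGRB U=WGYY R=OWYW D=GRYB L=BROW
After move 6 (R): R=YOWW U=WGYB F=GRRB D=GOYO B=YRGB
Query 1: U[3] = B
Query 2: U[2] = Y
Query 3: R[1] = O
Query 4: F[3] = B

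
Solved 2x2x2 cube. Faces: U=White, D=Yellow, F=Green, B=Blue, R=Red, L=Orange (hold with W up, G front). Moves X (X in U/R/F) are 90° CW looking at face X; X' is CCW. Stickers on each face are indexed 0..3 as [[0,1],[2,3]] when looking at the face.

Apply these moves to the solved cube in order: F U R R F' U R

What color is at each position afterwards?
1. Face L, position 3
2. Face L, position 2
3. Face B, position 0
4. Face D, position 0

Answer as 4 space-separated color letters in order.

Answer: O O R G

Derivation:
After move 1 (F): F=GGGG U=WWOO R=WRWR D=RRYY L=OYOY
After move 2 (U): U=OWOW F=WRGG R=BBWR B=OYBB L=GGOY
After move 3 (R): R=WBRB U=OROG F=WRGY D=RBYO B=WYWB
After move 4 (R): R=RWBB U=OROY F=WBGO D=RWYW B=GYRB
After move 5 (F'): F=BOWG U=ORRB R=WWRB D=GYYW L=GYOO
After move 6 (U): U=ROBR F=WWWG R=GYRB B=GYRB L=BOOO
After move 7 (R): R=RGBY U=RWBG F=WYWW D=GRYG B=RYOB
Query 1: L[3] = O
Query 2: L[2] = O
Query 3: B[0] = R
Query 4: D[0] = G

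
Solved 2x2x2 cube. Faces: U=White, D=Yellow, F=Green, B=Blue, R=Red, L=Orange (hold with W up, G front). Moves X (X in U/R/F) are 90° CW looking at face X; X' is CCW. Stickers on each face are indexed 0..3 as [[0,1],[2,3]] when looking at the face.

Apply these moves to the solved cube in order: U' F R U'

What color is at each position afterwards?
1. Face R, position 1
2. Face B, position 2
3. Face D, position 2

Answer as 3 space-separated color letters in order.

After move 1 (U'): U=WWWW F=OOGG R=GGRR B=RRBB L=BBOO
After move 2 (F): F=GOGO U=WWOB R=WGWR D=RGYY L=BYOY
After move 3 (R): R=WWRG U=WOOO F=GGGY D=RBYR B=BRWB
After move 4 (U'): U=OOWO F=BYGY R=GGRG B=WWWB L=BROY
Query 1: R[1] = G
Query 2: B[2] = W
Query 3: D[2] = Y

Answer: G W Y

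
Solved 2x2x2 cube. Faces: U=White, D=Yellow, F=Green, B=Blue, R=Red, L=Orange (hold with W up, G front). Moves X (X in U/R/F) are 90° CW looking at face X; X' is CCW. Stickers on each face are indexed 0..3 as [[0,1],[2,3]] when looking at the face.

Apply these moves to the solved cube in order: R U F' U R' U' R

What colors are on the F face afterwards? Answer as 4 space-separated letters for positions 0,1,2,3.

Answer: R B R G

Derivation:
After move 1 (R): R=RRRR U=WGWG F=GYGY D=YBYB B=WBWB
After move 2 (U): U=WWGG F=RRGY R=WBRR B=OOWB L=GYOO
After move 3 (F'): F=RYRG U=WWWR R=BBYR D=YOYB L=GGOG
After move 4 (U): U=WWRW F=BBRG R=OOYR B=GGWB L=RYOG
After move 5 (R'): R=OROY U=WWRG F=BWRW D=YBYG B=BGOB
After move 6 (U'): U=WGWR F=RYRW R=BWOY B=OROB L=BGOG
After move 7 (R): R=OBYW U=WYWW F=RBRG D=YOYO B=RRGB
Query: F face = RBRG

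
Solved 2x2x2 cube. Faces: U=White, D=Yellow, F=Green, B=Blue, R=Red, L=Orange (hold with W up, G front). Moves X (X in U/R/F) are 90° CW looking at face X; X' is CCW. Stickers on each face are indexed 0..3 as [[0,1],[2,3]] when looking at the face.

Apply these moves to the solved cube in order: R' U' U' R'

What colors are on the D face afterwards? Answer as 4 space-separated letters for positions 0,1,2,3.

After move 1 (R'): R=RRRR U=WBWB F=GWGW D=YGYG B=YBYB
After move 2 (U'): U=BBWW F=OOGW R=GWRR B=RRYB L=YBOO
After move 3 (U'): U=BWBW F=YBGW R=OORR B=GWYB L=RROO
After move 4 (R'): R=OROR U=BYBG F=YWGW D=YBYW B=GWGB
Query: D face = YBYW

Answer: Y B Y W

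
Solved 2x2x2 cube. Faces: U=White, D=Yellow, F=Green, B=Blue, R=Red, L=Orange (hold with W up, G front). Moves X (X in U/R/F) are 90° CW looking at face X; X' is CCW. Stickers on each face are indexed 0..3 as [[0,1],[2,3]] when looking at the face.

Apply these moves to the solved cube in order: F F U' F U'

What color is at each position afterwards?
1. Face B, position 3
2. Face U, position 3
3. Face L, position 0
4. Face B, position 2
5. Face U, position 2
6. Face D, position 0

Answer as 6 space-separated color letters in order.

After move 1 (F): F=GGGG U=WWOO R=WRWR D=RRYY L=OYOY
After move 2 (F): F=GGGG U=WWYY R=OROR D=WWYY L=OROR
After move 3 (U'): U=WYWY F=ORGG R=GGOR B=ORBB L=BBOR
After move 4 (F): F=GOGR U=WYRB R=WGYR D=OGYY L=BWOW
After move 5 (U'): U=YBWR F=BWGR R=GOYR B=WGBB L=OROW
Query 1: B[3] = B
Query 2: U[3] = R
Query 3: L[0] = O
Query 4: B[2] = B
Query 5: U[2] = W
Query 6: D[0] = O

Answer: B R O B W O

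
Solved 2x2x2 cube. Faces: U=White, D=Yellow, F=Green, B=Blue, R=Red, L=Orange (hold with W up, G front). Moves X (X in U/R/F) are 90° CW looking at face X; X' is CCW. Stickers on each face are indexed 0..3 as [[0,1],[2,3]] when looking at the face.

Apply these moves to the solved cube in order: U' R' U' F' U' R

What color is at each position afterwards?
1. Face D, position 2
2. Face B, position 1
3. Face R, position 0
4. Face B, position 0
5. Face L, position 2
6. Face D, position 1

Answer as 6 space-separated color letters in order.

After move 1 (U'): U=WWWW F=OOGG R=GGRR B=RRBB L=BBOO
After move 2 (R'): R=GRGR U=WBWR F=OWGW D=YOYG B=YRYB
After move 3 (U'): U=BRWW F=BBGW R=OWGR B=GRYB L=YROO
After move 4 (F'): F=BWBG U=BROG R=OWYR D=ROYG L=YWOW
After move 5 (U'): U=RGBO F=YWBG R=BWYR B=OWYB L=GROW
After move 6 (R): R=YBRW U=RWBG F=YOBG D=RYYO B=OWGB
Query 1: D[2] = Y
Query 2: B[1] = W
Query 3: R[0] = Y
Query 4: B[0] = O
Query 5: L[2] = O
Query 6: D[1] = Y

Answer: Y W Y O O Y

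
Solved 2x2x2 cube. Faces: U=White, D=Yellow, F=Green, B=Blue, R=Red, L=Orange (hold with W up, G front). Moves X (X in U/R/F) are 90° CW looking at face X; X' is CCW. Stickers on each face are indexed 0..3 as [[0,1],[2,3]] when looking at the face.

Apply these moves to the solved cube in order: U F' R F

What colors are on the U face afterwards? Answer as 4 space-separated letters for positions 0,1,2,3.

Answer: W G W W

Derivation:
After move 1 (U): U=WWWW F=RRGG R=BBRR B=OOBB L=GGOO
After move 2 (F'): F=RGRG U=WWBR R=YBYR D=GOYY L=GWOW
After move 3 (R): R=YYRB U=WGBG F=RORY D=GBYO B=ROWB
After move 4 (F): F=RRYO U=WGWW R=BYGB D=RYYO L=GGOB
Query: U face = WGWW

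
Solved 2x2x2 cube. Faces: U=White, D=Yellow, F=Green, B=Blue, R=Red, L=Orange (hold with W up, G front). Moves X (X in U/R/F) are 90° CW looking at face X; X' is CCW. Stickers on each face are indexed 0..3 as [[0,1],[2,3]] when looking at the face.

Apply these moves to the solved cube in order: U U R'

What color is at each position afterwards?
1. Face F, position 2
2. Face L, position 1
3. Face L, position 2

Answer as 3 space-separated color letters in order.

After move 1 (U): U=WWWW F=RRGG R=BBRR B=OOBB L=GGOO
After move 2 (U): U=WWWW F=BBGG R=OORR B=GGBB L=RROO
After move 3 (R'): R=OROR U=WBWG F=BWGW D=YBYG B=YGYB
Query 1: F[2] = G
Query 2: L[1] = R
Query 3: L[2] = O

Answer: G R O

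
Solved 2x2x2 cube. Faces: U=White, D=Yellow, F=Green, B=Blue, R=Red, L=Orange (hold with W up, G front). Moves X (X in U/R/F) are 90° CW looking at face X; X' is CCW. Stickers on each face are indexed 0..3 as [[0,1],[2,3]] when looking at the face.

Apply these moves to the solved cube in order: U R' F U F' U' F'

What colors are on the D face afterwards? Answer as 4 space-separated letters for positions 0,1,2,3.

Answer: Y G Y G

Derivation:
After move 1 (U): U=WWWW F=RRGG R=BBRR B=OOBB L=GGOO
After move 2 (R'): R=BRBR U=WBWO F=RWGW D=YRYG B=YOYB
After move 3 (F): F=GRWW U=WBOG R=WROR D=BBYG L=GYOR
After move 4 (U): U=OWGB F=WRWW R=YOOR B=GYYB L=GROR
After move 5 (F'): F=RWWW U=OWYO R=BOBR D=RRYG L=GBOG
After move 6 (U'): U=WOOY F=GBWW R=RWBR B=BOYB L=GYOG
After move 7 (F'): F=BWGW U=WORB R=RWRR D=YGYG L=GYOO
Query: D face = YGYG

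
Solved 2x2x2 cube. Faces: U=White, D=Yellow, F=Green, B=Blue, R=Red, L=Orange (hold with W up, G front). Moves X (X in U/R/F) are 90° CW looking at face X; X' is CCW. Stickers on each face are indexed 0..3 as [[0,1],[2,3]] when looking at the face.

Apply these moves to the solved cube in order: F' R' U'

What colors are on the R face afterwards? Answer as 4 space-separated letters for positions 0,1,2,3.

After move 1 (F'): F=GGGG U=WWRR R=YRYR D=OOYY L=OWOW
After move 2 (R'): R=RRYY U=WBRB F=GWGR D=OGYG B=YBOB
After move 3 (U'): U=BBWR F=OWGR R=GWYY B=RROB L=YBOW
Query: R face = GWYY

Answer: G W Y Y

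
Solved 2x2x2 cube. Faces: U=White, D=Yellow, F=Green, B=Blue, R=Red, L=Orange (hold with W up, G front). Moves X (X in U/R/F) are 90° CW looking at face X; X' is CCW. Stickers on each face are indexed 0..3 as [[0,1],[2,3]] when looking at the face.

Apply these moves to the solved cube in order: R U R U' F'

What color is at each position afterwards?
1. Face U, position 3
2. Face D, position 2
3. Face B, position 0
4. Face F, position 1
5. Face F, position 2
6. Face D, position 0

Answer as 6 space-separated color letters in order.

Answer: R Y R B G O

Derivation:
After move 1 (R): R=RRRR U=WGWG F=GYGY D=YBYB B=WBWB
After move 2 (U): U=WWGG F=RRGY R=WBRR B=OOWB L=GYOO
After move 3 (R): R=RWRB U=WRGY F=RBGB D=YWYO B=GOWB
After move 4 (U'): U=RYWG F=GYGB R=RBRB B=RWWB L=GOOO
After move 5 (F'): F=YBGG U=RYRR R=WBYB D=OOYO L=GGOW
Query 1: U[3] = R
Query 2: D[2] = Y
Query 3: B[0] = R
Query 4: F[1] = B
Query 5: F[2] = G
Query 6: D[0] = O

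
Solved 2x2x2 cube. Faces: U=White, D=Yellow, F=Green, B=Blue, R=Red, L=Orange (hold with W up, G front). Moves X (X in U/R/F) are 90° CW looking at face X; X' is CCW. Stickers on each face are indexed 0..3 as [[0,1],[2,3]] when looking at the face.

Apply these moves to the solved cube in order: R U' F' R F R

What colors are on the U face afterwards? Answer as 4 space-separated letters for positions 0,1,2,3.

Answer: G O W O

Derivation:
After move 1 (R): R=RRRR U=WGWG F=GYGY D=YBYB B=WBWB
After move 2 (U'): U=GGWW F=OOGY R=GYRR B=RRWB L=WBOO
After move 3 (F'): F=OYOG U=GGGR R=BYYR D=BOYB L=WWOW
After move 4 (R): R=YBRY U=GYGG F=OOOB D=BWYR B=RRGB
After move 5 (F): F=OOBO U=GYWW R=GBGY D=RYYR L=WBOW
After move 6 (R): R=GGYB U=GOWO F=OYBR D=RGYR B=WRYB
Query: U face = GOWO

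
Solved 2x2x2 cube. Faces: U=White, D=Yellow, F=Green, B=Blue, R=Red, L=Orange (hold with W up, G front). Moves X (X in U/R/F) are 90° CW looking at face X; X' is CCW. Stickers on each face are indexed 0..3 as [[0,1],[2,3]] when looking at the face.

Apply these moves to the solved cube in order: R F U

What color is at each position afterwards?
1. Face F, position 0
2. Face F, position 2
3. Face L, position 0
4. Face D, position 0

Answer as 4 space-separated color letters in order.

After move 1 (R): R=RRRR U=WGWG F=GYGY D=YBYB B=WBWB
After move 2 (F): F=GGYY U=WGOO R=WRGR D=RRYB L=OYOB
After move 3 (U): U=OWOG F=WRYY R=WBGR B=OYWB L=GGOB
Query 1: F[0] = W
Query 2: F[2] = Y
Query 3: L[0] = G
Query 4: D[0] = R

Answer: W Y G R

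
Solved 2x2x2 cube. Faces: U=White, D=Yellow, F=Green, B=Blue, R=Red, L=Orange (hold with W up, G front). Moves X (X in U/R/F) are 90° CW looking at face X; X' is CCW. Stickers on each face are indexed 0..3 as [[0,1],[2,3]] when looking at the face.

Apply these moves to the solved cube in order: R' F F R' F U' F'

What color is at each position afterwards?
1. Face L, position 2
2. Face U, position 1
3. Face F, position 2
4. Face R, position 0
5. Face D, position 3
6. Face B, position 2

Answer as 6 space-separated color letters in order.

Answer: O R O R G W

Derivation:
After move 1 (R'): R=RRRR U=WBWB F=GWGW D=YGYG B=YBYB
After move 2 (F): F=GGWW U=WBOO R=WRBR D=RRYG L=OYOG
After move 3 (F): F=WGWG U=WBGY R=OROR D=BWYG L=OROR
After move 4 (R'): R=RROO U=WYGY F=WBWY D=BGYG B=GBWB
After move 5 (F): F=WWYB U=WYRR R=GRYO D=ORYG L=OBOG
After move 6 (U'): U=YRWR F=OBYB R=WWYO B=GRWB L=GBOG
After move 7 (F'): F=BBOY U=YRWY R=RWOO D=BGYG L=GROW
Query 1: L[2] = O
Query 2: U[1] = R
Query 3: F[2] = O
Query 4: R[0] = R
Query 5: D[3] = G
Query 6: B[2] = W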